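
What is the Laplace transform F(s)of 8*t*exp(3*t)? 8/(s - 3)^2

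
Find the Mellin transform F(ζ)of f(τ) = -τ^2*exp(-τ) -gamma(ζ + 2)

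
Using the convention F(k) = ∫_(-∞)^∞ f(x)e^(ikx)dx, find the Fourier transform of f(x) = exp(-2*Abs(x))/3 4/(3*(k^2+4))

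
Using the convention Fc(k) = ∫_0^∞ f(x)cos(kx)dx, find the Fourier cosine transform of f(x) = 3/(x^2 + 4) 3*pi*exp(-2*k)/4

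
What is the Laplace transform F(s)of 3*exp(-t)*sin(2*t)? 6/((s+1)^2+4)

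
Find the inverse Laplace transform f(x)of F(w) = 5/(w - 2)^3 5*x^2*exp(2*x)/2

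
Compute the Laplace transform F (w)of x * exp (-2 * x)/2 1/ (2 * (w + 2)^2)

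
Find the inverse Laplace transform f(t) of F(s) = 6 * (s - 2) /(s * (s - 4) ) 6 * exp(2 * t) * cosh(2 * t) 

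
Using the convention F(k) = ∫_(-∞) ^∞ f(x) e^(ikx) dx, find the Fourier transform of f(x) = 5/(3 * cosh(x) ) 5 * pi/(3 * cosh(pi * k/2) ) 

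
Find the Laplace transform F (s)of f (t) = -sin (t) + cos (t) s/ (s^2 + 1) - 1/ (s^2 + 1)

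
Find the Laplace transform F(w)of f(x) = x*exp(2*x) (w - 2)^(-2)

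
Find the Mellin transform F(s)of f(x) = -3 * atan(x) 3 * pi * sec(pi * s/2)/(2 * s)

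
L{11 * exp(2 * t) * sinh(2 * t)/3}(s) 22/(3 * s * (s - 4))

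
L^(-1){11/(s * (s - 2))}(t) 11 * exp(t) * sinh(t)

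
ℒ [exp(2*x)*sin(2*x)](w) 2/((w - 2)^2 + 4)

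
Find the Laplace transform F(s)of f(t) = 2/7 2/(7*s)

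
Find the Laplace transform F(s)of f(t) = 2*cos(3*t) 2*s/(s^2 + 9)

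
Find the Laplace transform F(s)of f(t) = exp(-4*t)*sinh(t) 1/((s + 4)^2 - 1)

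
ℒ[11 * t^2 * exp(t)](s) 22/(s - 1) ^3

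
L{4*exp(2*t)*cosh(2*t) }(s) 4*(s - 2) /(s*(s - 4) ) 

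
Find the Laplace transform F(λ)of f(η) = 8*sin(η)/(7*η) 8*atan(1/λ)/7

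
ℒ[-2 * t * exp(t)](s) -2/(s - 1)^2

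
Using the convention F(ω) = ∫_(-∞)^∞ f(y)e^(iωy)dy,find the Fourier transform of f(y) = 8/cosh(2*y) 4*pi/cosh(pi*ω/4)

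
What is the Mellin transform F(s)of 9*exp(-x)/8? 9*gamma(s)/8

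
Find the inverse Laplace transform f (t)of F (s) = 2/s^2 2*t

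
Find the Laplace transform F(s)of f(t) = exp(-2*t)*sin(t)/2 1/(2*((s + 2)^2 + 1))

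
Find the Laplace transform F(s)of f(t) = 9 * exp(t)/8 9/(8 * (s - 1))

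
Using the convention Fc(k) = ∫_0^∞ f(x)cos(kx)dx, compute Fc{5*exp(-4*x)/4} 5/(k^2 + 16)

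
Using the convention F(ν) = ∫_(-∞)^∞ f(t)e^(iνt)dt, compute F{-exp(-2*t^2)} -sqrt(2)*sqrt(pi)*exp(-ν^2/8)/2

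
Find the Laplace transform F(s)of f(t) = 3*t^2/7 6/(7*s^3)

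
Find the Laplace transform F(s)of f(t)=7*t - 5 7/s^2 - 5/s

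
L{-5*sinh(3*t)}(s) -15/(s^2 - 9)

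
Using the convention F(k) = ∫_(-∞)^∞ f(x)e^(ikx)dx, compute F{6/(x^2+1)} 6 * pi * exp(-Abs(k))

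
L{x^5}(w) 120/w^6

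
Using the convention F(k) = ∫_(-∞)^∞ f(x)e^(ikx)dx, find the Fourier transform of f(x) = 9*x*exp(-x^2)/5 9*I*sqrt(pi)*k*exp(-k^2/4)/10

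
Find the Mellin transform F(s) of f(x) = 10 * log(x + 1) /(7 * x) -10 * pi * csc(pi * s) /(7 * s - 7) 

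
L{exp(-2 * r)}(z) 1/(z + 2)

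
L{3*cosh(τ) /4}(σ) 3*σ/(4*(σ^2 - 1) ) 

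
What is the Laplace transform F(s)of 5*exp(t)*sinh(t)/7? 5/(7*s*(s - 2))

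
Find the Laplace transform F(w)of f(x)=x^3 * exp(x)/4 3/(2 * (w - 1)^4)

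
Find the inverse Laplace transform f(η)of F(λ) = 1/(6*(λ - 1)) exp(η)/6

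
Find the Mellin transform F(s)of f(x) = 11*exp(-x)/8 11*gamma(s)/8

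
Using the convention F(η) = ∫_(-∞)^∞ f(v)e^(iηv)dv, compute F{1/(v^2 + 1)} pi*exp(-Abs(η))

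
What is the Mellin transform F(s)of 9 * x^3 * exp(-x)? 9 * gamma(s+3)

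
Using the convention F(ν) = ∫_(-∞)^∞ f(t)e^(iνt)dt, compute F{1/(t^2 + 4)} pi*exp(-2*Abs(ν))/2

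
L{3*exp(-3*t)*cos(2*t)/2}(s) 3*(s + 3)/(2*((s + 3)^2 + 4))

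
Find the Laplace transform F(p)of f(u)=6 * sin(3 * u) 18/(p^2+9)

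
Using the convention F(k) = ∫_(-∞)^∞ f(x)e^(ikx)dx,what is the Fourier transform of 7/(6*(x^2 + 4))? 7*pi*exp(-2*Abs(k))/12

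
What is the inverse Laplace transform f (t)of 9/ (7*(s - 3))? 9*exp (3*t)/7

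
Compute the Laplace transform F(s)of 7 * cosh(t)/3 7 * s/(3 * (s^2-1))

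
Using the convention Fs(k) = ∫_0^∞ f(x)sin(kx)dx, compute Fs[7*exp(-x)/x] 7*atan(k)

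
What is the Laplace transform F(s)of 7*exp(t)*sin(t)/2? 7/(2*((s - 1)^2 + 1))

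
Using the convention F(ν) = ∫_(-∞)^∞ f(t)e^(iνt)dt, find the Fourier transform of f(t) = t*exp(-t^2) I*sqrt(pi)*ν*exp(-ν^2/4)/2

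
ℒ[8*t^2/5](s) 16/(5*s^3)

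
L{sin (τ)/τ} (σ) atan (1/σ)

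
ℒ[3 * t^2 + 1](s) 6/s^3 + 1/s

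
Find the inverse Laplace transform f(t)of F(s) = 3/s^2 3 * t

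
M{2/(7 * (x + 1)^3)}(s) pi * (s - 2) * (s - 1)/(7 * sin(pi * s))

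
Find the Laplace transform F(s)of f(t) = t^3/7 6/(7*s^4)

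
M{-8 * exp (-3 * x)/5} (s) -8 * gamma (s)/ (5 * 3^s)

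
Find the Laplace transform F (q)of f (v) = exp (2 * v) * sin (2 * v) 2/ ( (q - 2)^2+4)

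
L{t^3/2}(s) 3/s^4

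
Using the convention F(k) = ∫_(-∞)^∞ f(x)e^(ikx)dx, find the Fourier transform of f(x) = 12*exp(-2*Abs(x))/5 48/(5*(k^2 + 4))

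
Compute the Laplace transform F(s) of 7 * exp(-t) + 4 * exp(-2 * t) 7/(s + 1) + 4/(s + 2) 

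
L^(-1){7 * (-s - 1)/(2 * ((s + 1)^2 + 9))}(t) -7 * exp(-t) * cos(3 * t)/2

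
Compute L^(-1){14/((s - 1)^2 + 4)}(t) 7*exp(t)*sin(2*t)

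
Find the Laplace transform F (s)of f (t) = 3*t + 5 3/s^2 + 5/s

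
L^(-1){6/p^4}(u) u^3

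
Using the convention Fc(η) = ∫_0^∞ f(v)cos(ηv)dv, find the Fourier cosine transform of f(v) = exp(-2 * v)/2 1/(η^2 + 4)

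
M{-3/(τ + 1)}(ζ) -3 * pi * csc(pi * ζ)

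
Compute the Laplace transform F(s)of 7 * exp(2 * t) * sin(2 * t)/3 14/(3 * ((s - 2)^2 + 4))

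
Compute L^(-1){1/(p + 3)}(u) exp(-3*u)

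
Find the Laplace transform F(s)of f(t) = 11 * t 11/s^2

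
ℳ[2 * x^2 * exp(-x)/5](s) 2 * gamma(s + 2)/5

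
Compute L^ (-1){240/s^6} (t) 2 * t^5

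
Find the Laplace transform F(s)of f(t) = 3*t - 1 3/s^2 - 1/s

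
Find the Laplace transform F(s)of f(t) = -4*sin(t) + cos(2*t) s/(s^2 + 4) - 4/(s^2 + 1)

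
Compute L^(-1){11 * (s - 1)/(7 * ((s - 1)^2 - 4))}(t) 11 * exp(t) * cosh(2 * t)/7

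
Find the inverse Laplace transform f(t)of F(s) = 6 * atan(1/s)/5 6 * sin(t)/(5 * t)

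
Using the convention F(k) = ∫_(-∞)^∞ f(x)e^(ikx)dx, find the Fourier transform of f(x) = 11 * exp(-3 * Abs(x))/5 66/(5 * (k^2 + 9))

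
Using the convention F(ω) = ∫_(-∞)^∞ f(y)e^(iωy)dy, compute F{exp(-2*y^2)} sqrt(2)*sqrt(pi)*exp(-ω^2/8)/2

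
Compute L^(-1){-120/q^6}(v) -v^5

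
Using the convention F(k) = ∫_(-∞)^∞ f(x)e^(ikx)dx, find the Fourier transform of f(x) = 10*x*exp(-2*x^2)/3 5*sqrt(2)*I*sqrt(pi)*k*exp(-k^2/8)/12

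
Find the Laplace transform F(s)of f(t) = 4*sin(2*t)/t 4*atan(2/s)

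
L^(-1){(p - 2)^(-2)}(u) u*exp(2*u)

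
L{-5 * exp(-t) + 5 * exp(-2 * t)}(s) 5/(s + 2) - 5/(s + 1)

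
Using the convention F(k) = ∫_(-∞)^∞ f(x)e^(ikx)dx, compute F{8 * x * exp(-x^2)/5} 4 * I * sqrt(pi) * k * exp(-k^2/4)/5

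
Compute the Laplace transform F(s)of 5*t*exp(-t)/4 5/(4*(s + 1)^2)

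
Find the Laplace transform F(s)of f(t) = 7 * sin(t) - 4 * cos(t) 7/(s^2+1) - 4 * s/(s^2+1)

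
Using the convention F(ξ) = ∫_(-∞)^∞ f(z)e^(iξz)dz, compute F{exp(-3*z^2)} sqrt(3)*sqrt(pi)*exp(-ξ^2/12)/3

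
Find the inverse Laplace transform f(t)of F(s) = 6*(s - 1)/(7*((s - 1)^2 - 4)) 6*exp(t)*cosh(2*t)/7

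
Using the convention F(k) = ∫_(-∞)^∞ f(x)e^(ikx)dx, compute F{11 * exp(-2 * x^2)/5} 11 * sqrt(2) * sqrt(pi) * exp(-k^2/8)/10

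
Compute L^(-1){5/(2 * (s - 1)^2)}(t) 5 * t * exp(t)/2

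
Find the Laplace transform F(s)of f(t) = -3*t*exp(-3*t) -3/(s + 3)^2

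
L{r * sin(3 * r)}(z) 6 * z/(z^2 + 9)^2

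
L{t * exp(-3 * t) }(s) (s + 3) ^(-2) 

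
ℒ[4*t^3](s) 24/s^4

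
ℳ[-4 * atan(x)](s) 2 * pi * sec(pi * s/2)/s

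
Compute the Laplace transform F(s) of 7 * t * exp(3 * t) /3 7/(3 * (s - 3) ^2) 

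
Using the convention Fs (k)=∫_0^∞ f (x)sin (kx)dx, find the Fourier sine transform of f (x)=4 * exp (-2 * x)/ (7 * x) 4 * atan (k/2)/7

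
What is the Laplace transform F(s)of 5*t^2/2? 5/s^3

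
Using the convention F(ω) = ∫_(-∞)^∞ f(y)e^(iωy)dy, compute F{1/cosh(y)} pi/cosh(pi * ω/2)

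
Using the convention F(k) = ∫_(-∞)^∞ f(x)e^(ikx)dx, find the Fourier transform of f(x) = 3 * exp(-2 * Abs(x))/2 6/(k^2 + 4)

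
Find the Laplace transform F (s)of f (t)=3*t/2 3/ (2*s^2)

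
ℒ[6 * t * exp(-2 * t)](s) 6/(s + 2)^2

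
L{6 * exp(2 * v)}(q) 6/(q - 2)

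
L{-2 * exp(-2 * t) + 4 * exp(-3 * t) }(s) 4/(s + 3) - 2/(s + 2) 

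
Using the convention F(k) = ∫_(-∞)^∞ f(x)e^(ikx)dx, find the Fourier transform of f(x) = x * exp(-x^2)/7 I * sqrt(pi) * k * exp(-k^2/4)/14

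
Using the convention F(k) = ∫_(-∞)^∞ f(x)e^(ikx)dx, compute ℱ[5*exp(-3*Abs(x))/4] 15/(2*(k^2 + 9))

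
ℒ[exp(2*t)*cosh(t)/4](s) (s - 2)/(4*((s - 2)^2 - 1))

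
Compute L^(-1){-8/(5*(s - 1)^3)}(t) -4*t^2*exp(t)/5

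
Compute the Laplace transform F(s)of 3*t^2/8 3/(4*s^3)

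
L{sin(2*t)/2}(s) 1/(s^2 + 4)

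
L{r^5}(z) 120/z^6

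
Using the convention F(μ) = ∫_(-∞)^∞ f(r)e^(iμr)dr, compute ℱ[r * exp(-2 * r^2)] sqrt(2) * I * sqrt(pi) * μ * exp(-μ^2/8)/8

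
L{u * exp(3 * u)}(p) (p - 3)^(-2)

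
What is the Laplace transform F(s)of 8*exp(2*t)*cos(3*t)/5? 8*(s - 2)/(5*((s - 2)^2 + 9))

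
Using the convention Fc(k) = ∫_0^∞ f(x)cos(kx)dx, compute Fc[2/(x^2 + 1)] pi * exp(-k)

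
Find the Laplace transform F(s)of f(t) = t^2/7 2/(7 * s^3)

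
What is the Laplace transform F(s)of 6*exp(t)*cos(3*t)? 6*(s - 1)/((s - 1)^2 + 9)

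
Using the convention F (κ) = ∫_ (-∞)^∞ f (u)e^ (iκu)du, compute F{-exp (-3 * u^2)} -sqrt (3) * sqrt (pi) * exp (-κ^2/12)/3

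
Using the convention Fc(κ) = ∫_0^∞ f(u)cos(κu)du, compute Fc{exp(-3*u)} 3/(κ^2 + 9)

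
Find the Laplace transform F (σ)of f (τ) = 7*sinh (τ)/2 7/ (2*(σ^2-1))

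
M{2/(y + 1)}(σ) 2*pi*csc(pi*σ)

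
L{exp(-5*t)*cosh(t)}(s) (s + 5)/((s + 5)^2-1)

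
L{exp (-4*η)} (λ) 1/ (λ + 4)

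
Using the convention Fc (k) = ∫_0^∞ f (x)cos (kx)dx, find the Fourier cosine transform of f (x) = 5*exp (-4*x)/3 20/ (3*(k^2 + 16))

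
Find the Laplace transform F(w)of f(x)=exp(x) 1/(w - 1)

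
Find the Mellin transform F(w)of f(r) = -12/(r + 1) -12*pi*csc(pi*w)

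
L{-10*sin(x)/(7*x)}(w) -10*atan(1/w)/7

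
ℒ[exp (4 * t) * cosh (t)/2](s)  (s - 4)/ (2 * ( (s - 4)^2 - 1))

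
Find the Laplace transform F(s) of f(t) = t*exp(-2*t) (s+2) ^(-2) 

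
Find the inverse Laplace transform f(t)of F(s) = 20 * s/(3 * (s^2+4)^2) 5 * t * sin(2 * t)/3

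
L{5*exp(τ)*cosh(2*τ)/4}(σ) 5*(σ - 1)/(4*((σ - 1)^2 - 4))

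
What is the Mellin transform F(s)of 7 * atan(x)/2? -7 * pi * sec(pi * s/2)/(4 * s)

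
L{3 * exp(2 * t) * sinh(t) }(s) 3/((s - 2) ^2 - 1) 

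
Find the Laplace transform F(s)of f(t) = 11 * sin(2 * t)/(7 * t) 11 * atan(2/s)/7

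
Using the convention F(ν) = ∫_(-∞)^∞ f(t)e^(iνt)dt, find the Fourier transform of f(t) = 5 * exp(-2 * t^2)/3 5 * sqrt(2) * sqrt(pi) * exp(-ν^2/8)/6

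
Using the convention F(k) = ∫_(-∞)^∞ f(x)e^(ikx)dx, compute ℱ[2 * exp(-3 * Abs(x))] 12/(k^2 + 9)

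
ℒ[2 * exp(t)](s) 2/(s - 1)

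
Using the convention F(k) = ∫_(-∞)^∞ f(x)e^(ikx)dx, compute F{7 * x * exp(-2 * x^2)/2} 7 * sqrt(2) * I * sqrt(pi) * k * exp(-k^2/8)/16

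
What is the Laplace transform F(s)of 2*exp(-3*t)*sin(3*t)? 6/((s + 3)^2 + 9)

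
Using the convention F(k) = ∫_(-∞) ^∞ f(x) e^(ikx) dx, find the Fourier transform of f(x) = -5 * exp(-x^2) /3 -5 * sqrt(pi) * exp(-k^2/4) /3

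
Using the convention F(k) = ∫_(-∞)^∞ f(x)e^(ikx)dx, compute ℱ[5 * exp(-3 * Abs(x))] 30/(k^2 + 9)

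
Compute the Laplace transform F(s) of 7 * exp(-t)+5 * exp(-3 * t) 7/(s+1)+5/(s+3) 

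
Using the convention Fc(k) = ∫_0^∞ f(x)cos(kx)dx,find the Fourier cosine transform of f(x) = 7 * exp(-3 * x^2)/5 7 * sqrt(3) * sqrt(pi) * exp(-k^2/12)/30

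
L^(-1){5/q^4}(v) 5*v^3/6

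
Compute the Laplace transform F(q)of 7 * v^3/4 21/(2 * q^4)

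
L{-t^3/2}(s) -3/s^4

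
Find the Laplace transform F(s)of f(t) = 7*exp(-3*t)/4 7/(4*(s + 3))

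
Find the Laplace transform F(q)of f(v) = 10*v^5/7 1200/(7*q^6)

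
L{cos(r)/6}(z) z/(6 * (z^2+1))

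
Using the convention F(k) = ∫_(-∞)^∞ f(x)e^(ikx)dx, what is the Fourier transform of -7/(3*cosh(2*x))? -7*pi/(6*cosh(pi*k/4))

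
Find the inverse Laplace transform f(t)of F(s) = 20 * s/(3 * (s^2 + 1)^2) 10 * t * sin(t)/3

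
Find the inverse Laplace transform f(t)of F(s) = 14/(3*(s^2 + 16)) 7*sin(4*t)/6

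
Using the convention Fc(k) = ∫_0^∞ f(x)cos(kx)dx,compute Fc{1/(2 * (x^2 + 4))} pi * exp(-2 * k)/8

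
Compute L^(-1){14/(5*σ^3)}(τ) 7*τ^2/5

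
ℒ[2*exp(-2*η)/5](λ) 2/(5*(λ + 2))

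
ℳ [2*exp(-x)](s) 2*gamma(s)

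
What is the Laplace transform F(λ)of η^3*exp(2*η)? 6/(λ - 2)^4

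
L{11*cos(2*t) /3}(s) 11*s/(3*(s^2 + 4) ) 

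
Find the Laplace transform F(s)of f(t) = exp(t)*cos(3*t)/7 (s - 1)/(7*((s - 1)^2 + 9))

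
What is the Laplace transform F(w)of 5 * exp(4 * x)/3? 5/(3 * (w - 4))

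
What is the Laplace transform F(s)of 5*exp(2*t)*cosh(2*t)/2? 5*(s - 2)/(2*s*(s - 4))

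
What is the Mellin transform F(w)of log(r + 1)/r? -pi*csc(pi*w)/(w - 1)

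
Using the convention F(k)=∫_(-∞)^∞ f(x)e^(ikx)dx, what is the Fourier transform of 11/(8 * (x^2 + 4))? 11 * pi * exp(-2 * Abs(k))/16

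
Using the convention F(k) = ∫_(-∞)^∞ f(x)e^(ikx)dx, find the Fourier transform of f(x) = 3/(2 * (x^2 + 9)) pi * exp(-3 * Abs(k))/2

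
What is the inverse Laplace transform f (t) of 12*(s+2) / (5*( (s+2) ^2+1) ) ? 12*exp (-2*t)*cos (t) /5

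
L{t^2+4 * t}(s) 4/s^2+2/s^3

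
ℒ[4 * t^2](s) 8/s^3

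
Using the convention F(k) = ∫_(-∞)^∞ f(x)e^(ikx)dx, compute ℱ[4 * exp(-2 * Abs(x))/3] 16/(3 * (k^2+4))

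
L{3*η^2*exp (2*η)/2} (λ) 3/ (λ - 2)^3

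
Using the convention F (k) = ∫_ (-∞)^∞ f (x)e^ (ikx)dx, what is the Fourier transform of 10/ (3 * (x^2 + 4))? 5 * pi * exp (-2 * Abs (k))/3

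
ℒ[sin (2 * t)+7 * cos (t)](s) 7 * s/ (s^2+1)+2/ (s^2+4)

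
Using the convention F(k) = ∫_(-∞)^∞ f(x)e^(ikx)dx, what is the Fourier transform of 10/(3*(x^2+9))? 10*pi*exp(-3*Abs(k))/9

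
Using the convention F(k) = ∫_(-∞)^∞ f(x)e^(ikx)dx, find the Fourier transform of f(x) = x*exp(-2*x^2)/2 sqrt(2)*I*sqrt(pi)*k*exp(-k^2/8)/16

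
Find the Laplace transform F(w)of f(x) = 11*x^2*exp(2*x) 22/(w - 2)^3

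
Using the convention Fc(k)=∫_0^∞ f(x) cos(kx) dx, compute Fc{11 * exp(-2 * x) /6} 11/(3 * (k^2 + 4) ) 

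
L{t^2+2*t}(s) 2/s^2+2/s^3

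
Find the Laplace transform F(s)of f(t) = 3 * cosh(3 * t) 3 * s/(s^2 - 9)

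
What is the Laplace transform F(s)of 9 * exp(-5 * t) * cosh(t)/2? 9 * (s + 5)/(2 * ((s + 5)^2 - 1))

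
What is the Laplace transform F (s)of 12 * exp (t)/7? 12/ (7 * (s - 1))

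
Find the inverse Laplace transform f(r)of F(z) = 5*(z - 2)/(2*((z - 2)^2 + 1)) 5*exp(2*r)*cos(r)/2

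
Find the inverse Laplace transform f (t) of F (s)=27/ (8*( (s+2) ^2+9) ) 9*exp (-2*t)*sin (3*t) /8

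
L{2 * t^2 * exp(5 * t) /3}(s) 4/(3 * (s - 5) ^3) 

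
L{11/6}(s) 11/(6*s)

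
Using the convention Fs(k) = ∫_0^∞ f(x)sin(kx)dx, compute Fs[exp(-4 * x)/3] k/(3 * (k^2 + 16))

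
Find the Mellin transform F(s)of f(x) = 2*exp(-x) 2*gamma(s)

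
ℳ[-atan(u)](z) pi * sec(pi * z/2)/(2 * z)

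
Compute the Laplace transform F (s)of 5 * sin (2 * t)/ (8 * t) 5 * atan (2/s)/8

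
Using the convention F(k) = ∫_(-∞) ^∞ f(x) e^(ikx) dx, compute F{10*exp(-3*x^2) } 10*sqrt(3)*sqrt(pi)*exp(-k^2/12) /3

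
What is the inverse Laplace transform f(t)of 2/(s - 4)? 2*exp(4*t)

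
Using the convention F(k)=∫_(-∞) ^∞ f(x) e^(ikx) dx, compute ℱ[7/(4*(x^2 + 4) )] 7*pi*exp(-2*Abs(k) ) /8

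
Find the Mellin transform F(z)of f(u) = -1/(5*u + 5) -pi*csc(pi*z)/5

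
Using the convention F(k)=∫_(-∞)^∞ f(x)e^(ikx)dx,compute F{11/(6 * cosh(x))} 11 * pi/(6 * cosh(pi * k/2))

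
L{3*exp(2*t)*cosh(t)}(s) 3*(s - 2)/((s - 2)^2 - 1)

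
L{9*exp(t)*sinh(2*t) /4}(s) 9/(2*((s - 1) ^2 - 4) ) 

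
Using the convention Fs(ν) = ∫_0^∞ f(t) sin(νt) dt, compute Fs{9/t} 9*pi/2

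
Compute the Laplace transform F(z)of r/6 1/(6*z^2)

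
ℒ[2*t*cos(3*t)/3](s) 2*(s^2 - 9)/(3*(s^2 + 9)^2)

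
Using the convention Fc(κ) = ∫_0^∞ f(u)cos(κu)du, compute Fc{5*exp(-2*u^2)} 5*sqrt(2)*sqrt(pi)*exp(-κ^2/8)/4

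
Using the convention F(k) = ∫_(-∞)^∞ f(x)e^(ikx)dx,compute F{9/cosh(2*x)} 9*pi/(2*cosh(pi*k/4))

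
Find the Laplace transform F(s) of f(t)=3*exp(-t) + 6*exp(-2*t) 6/(s + 2) + 3/(s + 1) 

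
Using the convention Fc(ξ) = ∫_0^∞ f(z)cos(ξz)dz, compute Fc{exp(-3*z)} 3/(ξ^2 + 9)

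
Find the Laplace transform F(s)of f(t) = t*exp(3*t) (s - 3)^(-2)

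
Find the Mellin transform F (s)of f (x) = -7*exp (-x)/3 -7*gamma (s)/3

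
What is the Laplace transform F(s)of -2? -2/s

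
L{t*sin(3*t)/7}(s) 6*s/(7*(s^2+9)^2)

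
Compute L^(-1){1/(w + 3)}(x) exp(-3*x)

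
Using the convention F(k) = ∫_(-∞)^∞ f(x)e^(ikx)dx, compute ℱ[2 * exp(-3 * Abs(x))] 12/(k^2 + 9)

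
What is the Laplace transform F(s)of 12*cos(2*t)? 12*s/(s^2 + 4)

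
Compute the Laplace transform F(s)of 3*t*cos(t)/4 3*(s^2 - 1)/(4*(s^2+1)^2)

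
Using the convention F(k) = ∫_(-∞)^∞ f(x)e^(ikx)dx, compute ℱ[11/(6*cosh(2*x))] 11*pi/(12*cosh(pi*k/4))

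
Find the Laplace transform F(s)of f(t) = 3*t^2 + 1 6/s^3 + 1/s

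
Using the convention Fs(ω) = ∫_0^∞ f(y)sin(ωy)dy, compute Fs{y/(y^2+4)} pi * exp(-2 * ω)/2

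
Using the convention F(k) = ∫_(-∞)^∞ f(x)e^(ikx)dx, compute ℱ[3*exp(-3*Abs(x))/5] 18/(5*(k^2 + 9))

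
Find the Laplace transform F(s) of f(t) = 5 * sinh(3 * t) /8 15/(8 * (s^2 - 9) ) 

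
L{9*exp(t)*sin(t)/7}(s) 9/(7*((s - 1)^2+1))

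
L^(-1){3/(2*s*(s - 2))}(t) 3*exp(t)*sinh(t)/2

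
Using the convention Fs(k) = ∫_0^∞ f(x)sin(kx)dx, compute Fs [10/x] 5*pi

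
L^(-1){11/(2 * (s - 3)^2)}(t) 11 * t * exp(3 * t)/2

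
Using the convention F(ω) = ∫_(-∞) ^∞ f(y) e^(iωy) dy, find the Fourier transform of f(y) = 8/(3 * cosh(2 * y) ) 4 * pi/(3 * cosh(pi * ω/4) ) 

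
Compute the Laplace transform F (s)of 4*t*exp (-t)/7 4/ (7*(s+1)^2)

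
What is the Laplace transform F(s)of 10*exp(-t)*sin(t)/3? 10/(3*((s + 1)^2 + 1))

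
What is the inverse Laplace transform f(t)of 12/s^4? 2*t^3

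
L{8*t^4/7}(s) 192/(7*s^5)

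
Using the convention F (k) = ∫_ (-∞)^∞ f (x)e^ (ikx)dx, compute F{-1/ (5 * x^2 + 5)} -pi * exp (-Abs (k))/5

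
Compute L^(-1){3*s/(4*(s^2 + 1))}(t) 3*cos(t)/4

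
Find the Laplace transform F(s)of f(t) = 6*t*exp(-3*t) 6/(s + 3)^2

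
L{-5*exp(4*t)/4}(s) -5/(4*s - 16)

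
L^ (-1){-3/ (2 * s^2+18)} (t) -sin (3 * t)/2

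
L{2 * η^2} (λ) 4/λ^3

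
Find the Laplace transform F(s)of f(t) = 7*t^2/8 7/(4*s^3)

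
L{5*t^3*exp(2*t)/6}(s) 5/(s - 2)^4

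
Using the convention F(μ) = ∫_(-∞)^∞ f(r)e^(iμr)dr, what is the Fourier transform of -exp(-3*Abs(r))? -6/(μ^2 + 9)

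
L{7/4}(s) 7/(4 * s)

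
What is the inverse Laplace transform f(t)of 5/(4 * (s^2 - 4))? 5 * sinh(2 * t)/8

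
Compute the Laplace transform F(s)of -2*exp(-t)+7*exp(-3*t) 7/(s+3) - 2/(s+1)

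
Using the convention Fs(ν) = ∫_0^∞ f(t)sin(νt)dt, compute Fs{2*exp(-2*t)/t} 2*atan(ν/2)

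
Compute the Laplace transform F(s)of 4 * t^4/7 96/(7 * s^5)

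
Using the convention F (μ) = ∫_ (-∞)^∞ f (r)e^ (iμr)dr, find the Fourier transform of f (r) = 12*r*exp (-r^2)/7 6*I*sqrt (pi)*μ*exp (-μ^2/4)/7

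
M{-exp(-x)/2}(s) -gamma(s)/2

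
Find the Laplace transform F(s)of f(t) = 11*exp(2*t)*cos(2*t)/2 11*(s - 2)/(2*((s - 2)^2+4))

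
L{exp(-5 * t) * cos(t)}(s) (s + 5)/((s + 5)^2 + 1)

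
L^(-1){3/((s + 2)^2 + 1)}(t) 3*exp(-2*t)*sin(t)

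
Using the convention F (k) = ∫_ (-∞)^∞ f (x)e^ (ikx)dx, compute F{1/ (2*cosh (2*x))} pi/ (4*cosh (pi*k/4))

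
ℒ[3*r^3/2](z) 9/z^4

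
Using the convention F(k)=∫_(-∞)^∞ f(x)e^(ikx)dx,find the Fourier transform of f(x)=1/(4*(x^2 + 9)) pi*exp(-3*Abs(k))/12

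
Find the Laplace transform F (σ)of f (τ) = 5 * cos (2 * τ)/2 5 * σ/ (2 * (σ^2 + 4))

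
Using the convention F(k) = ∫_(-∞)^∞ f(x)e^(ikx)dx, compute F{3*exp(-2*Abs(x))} 12/(k^2 + 4)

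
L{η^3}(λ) 6/λ^4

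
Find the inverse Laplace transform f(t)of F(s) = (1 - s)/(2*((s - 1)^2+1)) -exp(t)*cos(t)/2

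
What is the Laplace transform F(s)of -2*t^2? -4/s^3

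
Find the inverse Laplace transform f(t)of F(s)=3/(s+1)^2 3 * t * exp(-t)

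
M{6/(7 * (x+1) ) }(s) 6 * pi * csc(pi * s) /7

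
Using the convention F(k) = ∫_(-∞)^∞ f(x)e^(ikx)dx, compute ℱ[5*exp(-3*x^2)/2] 5*sqrt(3)*sqrt(pi)*exp(-k^2/12)/6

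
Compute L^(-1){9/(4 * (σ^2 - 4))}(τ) 9 * sinh(2 * τ)/8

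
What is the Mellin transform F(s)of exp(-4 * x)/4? gamma(s)/(4 * 2^(2 * s))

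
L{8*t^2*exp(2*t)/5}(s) 16/(5*(s - 2)^3)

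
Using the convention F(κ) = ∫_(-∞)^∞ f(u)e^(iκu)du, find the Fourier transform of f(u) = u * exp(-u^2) I * sqrt(pi) * κ * exp(-κ^2/4)/2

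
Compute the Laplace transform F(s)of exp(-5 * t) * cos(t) (s + 5)/((s + 5)^2 + 1)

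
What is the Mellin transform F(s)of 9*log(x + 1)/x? -9*pi*csc(pi*s)/(s - 1)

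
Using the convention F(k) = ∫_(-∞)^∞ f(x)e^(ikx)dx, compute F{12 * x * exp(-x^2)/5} 6 * I * sqrt(pi) * k * exp(-k^2/4)/5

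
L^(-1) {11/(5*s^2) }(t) 11*t/5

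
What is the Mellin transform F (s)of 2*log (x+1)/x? -2*pi*csc (pi*s)/ (s - 1)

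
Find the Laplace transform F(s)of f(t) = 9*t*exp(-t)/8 9/(8*(s + 1)^2)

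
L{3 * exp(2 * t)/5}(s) 3/(5 * (s - 2))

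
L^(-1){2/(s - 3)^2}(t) 2*t*exp(3*t)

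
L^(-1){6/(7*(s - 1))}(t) 6*exp(t)/7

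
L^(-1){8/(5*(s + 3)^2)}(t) 8*t*exp(-3*t)/5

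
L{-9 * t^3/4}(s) -27/(2 * s^4)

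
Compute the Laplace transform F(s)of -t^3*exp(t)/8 -3/(4*(s - 1)^4)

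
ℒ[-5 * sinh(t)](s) -5/(s^2 - 1)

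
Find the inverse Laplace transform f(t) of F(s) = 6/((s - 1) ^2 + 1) 6*exp(t)*sin(t) 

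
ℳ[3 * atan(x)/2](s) -3 * pi * sec(pi * s/2)/(4 * s)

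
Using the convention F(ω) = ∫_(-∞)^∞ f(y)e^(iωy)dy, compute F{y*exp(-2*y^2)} sqrt(2)*I*sqrt(pi)*ω*exp(-ω^2/8)/8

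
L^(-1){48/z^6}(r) 2*r^5/5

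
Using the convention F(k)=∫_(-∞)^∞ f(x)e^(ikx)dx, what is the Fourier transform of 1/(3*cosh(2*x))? pi/(6*cosh(pi*k/4))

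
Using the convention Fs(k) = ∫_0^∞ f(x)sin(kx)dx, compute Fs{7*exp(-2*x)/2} 7*k/(2*(k^2 + 4))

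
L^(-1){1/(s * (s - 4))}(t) exp(2 * t) * sinh(2 * t)/2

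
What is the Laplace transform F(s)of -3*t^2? -6/s^3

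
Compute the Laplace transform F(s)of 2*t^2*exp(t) 4/(s - 1)^3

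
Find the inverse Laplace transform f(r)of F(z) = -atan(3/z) -sin(3 * r)/r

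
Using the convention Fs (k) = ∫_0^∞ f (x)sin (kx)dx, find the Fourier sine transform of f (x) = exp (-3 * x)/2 k/ (2 * (k^2 + 9))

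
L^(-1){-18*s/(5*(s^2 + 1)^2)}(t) -9*t*sin(t)/5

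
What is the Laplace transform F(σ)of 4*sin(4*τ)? 16/(σ^2 + 16)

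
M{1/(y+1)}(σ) pi*csc(pi*σ)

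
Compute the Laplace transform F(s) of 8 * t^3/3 16/s^4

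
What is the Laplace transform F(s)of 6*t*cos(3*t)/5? 6*(s^2 - 9)/(5*(s^2 + 9)^2)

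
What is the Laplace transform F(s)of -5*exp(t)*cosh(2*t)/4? 5*(1 - s)/(4*((s - 1)^2-4))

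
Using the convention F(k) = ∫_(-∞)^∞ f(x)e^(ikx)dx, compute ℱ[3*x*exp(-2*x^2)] 3*sqrt(2)*I*sqrt(pi)*k*exp(-k^2/8)/8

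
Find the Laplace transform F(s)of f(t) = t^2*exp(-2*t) 2/(s + 2)^3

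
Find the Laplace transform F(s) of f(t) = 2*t 2/s^2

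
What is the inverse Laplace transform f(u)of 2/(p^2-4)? sinh(2*u)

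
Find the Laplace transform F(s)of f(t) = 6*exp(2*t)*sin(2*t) 12/((s - 2)^2 + 4)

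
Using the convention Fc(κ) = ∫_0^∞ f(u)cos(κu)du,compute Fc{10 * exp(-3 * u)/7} 30/(7 * (κ^2 + 9))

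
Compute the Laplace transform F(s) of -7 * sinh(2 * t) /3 -14/(3 * s^2 - 12) 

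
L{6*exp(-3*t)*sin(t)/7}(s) 6/(7*((s + 3)^2 + 1))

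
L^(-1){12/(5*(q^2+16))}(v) 3*sin(4*v)/5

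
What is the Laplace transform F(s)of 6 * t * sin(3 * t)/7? 36 * s/(7 * (s^2 + 9)^2)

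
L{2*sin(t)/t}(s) 2*atan(1/s)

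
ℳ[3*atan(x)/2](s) -3*pi*sec(pi*s/2)/(4*s)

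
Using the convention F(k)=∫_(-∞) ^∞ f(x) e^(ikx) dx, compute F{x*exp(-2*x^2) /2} sqrt(2)*I*sqrt(pi)*k*exp(-k^2/8) /16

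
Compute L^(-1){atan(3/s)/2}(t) sin(3*t)/(2*t)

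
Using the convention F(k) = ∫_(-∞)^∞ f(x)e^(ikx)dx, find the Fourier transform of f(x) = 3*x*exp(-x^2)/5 3*I*sqrt(pi)*k*exp(-k^2/4)/10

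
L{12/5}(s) 12/(5*s)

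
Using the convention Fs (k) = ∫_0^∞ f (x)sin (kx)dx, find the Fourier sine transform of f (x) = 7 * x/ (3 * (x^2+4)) 7 * pi * exp (-2 * k)/6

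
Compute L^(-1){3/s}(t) 3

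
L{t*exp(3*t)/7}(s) 1/(7*(s - 3)^2)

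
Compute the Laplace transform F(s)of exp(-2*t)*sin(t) 1/((s + 2)^2 + 1)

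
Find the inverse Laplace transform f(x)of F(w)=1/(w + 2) exp(-2 * x)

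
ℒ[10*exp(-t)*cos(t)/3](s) 10*(s + 1)/(3*((s + 1)^2 + 1))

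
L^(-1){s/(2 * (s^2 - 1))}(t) cosh(t)/2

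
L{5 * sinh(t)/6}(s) 5/(6 * (s^2 - 1))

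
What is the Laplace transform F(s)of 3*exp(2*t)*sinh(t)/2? 3/(2*((s - 2)^2 - 1))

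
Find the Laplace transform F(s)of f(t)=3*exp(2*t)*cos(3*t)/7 3*(s - 2)/(7*((s - 2)^2 + 9))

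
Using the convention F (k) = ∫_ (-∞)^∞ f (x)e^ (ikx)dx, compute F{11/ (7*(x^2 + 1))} 11*pi*exp (-Abs (k))/7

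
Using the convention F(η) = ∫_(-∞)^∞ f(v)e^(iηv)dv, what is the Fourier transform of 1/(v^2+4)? pi*exp(-2*Abs(η))/2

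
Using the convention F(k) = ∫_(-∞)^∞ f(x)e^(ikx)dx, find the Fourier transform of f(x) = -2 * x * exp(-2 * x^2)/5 -sqrt(2) * I * sqrt(pi) * k * exp(-k^2/8)/20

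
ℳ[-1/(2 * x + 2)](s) -pi * csc(pi * s)/2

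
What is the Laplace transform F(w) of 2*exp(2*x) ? 2/(w - 2) 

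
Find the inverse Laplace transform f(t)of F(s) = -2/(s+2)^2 -2 * t * exp(-2 * t)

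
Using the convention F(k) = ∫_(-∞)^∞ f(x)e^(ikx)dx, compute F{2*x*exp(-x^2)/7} I*sqrt(pi)*k*exp(-k^2/4)/7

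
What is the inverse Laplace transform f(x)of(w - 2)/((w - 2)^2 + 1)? exp(2 * x) * cos(x)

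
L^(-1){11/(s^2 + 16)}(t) 11*sin(4*t)/4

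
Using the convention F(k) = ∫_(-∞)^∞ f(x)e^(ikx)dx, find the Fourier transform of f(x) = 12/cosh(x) 12 * pi/cosh(pi * k/2)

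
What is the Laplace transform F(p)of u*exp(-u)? (p + 1)^(-2)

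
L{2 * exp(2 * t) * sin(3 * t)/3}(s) 2/((s - 2)^2+9)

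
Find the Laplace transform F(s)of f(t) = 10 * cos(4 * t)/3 10 * s/(3 * (s^2 + 16))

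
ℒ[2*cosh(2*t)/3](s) 2*s/(3*(s^2 - 4))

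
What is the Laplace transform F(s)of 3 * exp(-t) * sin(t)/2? 3/(2 * ((s + 1)^2 + 1))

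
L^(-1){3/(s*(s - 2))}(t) 3*exp(t)*sinh(t)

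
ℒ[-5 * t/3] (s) -5/(3 * s^2)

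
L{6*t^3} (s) 36/s^4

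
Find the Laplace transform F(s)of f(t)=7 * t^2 14/s^3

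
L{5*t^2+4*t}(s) 10/s^3+4/s^2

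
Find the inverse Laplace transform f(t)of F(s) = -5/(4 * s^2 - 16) -5 * sinh(2 * t)/8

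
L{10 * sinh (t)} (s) 10/ (s^2 - 1)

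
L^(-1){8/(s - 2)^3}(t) 4*t^2*exp(2*t)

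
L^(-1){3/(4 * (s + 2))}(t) 3 * exp(-2 * t)/4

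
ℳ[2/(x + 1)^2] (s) -2*pi*(s - 1)/sin(pi*s)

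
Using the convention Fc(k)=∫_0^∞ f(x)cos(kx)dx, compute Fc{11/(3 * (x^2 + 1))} 11 * pi * exp(-k)/6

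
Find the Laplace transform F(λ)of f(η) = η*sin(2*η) 4*λ/(λ^2+4)^2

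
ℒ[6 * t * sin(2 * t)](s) 24 * s/(s^2 + 4)^2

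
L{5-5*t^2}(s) 5/s - 10/s^3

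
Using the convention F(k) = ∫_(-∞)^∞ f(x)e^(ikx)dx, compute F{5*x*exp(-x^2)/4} 5*I*sqrt(pi)*k*exp(-k^2/4)/8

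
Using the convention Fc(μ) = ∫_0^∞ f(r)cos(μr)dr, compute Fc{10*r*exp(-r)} 10*(1 - μ^2)/(μ^2 + 1)^2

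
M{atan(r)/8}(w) -pi * sec(pi * w/2)/(16 * w)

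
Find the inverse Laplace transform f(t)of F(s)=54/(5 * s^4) 9 * t^3/5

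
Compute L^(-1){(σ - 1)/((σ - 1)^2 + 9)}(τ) exp(τ) * cos(3 * τ)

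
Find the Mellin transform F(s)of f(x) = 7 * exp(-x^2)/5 7 * gamma(s/2)/10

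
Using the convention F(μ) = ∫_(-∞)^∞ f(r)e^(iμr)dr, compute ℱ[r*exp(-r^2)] I*sqrt(pi)*μ*exp(-μ^2/4)/2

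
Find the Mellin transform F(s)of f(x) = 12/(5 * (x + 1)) 12 * pi * csc(pi * s)/5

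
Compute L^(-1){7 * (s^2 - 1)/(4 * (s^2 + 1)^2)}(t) 7 * t * cos(t)/4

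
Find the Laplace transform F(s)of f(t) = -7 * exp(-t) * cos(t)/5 7 * (-s - 1)/(5 * ((s + 1)^2 + 1))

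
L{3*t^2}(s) 6/s^3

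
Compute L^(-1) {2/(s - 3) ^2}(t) 2*t*exp(3*t) 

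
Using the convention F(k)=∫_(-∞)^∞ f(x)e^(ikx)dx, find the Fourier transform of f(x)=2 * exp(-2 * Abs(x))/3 8/(3 * (k^2 + 4))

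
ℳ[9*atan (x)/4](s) -9*pi*sec (pi*s/2)/ (8*s)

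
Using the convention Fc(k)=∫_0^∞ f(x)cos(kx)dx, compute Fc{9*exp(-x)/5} 9/(5*(k^2 + 1))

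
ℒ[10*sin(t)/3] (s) 10/(3*(s^2+1))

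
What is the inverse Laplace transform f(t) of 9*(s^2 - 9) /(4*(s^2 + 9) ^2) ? 9*t*cos(3*t) /4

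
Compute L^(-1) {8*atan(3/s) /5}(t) 8*sin(3*t) /(5*t) 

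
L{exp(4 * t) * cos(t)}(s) (s - 4)/((s - 4)^2 + 1)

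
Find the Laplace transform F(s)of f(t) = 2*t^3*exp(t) 12/(s - 1)^4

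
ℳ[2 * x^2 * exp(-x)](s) 2 * gamma(s + 2) 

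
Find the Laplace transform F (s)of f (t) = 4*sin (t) 4/ (s^2+1)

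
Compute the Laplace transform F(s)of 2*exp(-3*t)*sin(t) 2/((s + 3)^2 + 1)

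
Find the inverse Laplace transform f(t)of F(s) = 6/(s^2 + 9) 2 * sin(3 * t)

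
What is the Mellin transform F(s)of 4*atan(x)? -2*pi*sec(pi*s/2)/s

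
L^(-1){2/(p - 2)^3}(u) u^2*exp(2*u)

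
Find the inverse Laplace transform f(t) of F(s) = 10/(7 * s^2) 10 * t/7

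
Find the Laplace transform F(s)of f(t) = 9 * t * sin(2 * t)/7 36 * s/(7 * (s^2 + 4)^2)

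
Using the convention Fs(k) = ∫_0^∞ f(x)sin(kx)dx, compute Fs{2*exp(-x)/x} 2*atan(k)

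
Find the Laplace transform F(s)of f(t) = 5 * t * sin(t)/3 10 * s/(3 * (s^2 + 1)^2)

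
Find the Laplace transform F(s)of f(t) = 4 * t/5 4/(5 * s^2)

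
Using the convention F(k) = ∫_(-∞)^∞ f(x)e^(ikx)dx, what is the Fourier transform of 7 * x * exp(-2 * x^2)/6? 7 * sqrt(2) * I * sqrt(pi) * k * exp(-k^2/8)/48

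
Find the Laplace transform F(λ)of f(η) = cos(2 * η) λ/(λ^2 + 4)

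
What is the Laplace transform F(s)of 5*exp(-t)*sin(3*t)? 15/((s + 1)^2 + 9)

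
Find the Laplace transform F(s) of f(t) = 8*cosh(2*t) 8*s/(s^2-4) 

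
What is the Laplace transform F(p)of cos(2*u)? p/(p^2 + 4)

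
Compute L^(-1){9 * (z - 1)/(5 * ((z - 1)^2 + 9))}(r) 9 * exp(r) * cos(3 * r)/5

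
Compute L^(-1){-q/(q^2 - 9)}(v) -cosh(3*v)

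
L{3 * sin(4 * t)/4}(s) 3/(s^2 + 16)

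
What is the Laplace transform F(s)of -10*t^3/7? -60/(7*s^4)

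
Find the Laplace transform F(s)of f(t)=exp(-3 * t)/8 1/(8 * (s+3))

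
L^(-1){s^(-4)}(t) t^3/6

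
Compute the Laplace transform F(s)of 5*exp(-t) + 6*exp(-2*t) 6/(s + 2) + 5/(s + 1)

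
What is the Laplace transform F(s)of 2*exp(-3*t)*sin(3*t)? 6/((s + 3)^2 + 9)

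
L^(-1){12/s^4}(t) 2*t^3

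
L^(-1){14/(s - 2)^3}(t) 7 * t^2 * exp(2 * t)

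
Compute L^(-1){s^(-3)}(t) t^2/2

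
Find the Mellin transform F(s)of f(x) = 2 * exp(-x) 2 * gamma(s)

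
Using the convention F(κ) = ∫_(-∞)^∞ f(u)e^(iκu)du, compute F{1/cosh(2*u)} pi/(2*cosh(pi*κ/4))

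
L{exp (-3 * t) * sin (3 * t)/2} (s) 3/ (2 * ( (s + 3)^2 + 9))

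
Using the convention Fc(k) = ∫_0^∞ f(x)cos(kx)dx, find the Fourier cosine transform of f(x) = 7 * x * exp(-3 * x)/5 7 * (9 - k^2)/(5 * (k^2 + 9)^2)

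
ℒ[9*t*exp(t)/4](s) 9/(4*(s - 1)^2)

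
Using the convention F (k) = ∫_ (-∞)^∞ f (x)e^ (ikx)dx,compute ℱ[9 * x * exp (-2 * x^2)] 9 * sqrt (2) * I * sqrt (pi) * k * exp (-k^2/8)/8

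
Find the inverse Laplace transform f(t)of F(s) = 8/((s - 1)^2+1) 8 * exp(t) * sin(t)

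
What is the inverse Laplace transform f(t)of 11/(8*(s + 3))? 11*exp(-3*t)/8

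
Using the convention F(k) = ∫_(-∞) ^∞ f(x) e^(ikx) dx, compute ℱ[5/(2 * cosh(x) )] 5 * pi/(2 * cosh(pi * k/2) ) 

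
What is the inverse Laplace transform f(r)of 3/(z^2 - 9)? sinh(3*r)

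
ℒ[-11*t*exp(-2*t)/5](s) -11/(5*(s + 2)^2)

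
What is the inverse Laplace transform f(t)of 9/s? 9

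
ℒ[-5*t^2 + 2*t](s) 2/s^2 - 10/s^3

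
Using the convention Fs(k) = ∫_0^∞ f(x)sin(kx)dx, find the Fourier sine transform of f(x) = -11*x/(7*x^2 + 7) -11*pi*exp(-k)/14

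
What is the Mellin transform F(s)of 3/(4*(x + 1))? 3*pi*csc(pi*s)/4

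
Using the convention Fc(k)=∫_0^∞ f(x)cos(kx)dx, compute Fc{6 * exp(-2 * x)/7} 12/(7 * (k^2 + 4))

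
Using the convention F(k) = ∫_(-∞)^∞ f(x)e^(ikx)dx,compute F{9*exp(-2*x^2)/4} 9*sqrt(2)*sqrt(pi)*exp(-k^2/8)/8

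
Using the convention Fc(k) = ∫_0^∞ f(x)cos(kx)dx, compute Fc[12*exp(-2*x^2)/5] 3*sqrt(2)*sqrt(pi)*exp(-k^2/8)/5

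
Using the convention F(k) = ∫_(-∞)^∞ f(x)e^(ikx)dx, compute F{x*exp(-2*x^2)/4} sqrt(2)*I*sqrt(pi)*k*exp(-k^2/8)/32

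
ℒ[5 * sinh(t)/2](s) 5/(2 * (s^2 - 1))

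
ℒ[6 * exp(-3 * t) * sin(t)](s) 6/((s + 3)^2 + 1)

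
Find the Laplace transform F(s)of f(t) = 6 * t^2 12/s^3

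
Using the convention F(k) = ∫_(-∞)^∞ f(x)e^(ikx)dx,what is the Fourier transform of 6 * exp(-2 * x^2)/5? 3 * sqrt(2) * sqrt(pi) * exp(-k^2/8)/5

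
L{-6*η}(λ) -6/λ^2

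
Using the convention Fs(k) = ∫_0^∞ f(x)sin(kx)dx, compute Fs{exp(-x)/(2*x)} atan(k)/2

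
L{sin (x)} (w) 1/ (w^2 + 1)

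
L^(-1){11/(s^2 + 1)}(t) 11*sin(t)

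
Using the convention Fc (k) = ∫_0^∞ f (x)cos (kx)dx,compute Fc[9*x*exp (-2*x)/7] 9*(4 - k^2)/ (7*(k^2 + 4)^2)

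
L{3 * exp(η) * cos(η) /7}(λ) 3 * (λ - 1) /(7 * ((λ - 1) ^2 + 1) ) 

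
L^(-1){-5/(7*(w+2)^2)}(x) -5*x*exp(-2*x)/7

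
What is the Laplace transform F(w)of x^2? 2/w^3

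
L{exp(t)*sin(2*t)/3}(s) 2/(3*((s - 1)^2 + 4))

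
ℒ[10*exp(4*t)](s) 10/(s - 4)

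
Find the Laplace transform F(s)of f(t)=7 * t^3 42/s^4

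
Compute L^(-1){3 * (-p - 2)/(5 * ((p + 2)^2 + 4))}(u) -3 * exp(-2 * u) * cos(2 * u)/5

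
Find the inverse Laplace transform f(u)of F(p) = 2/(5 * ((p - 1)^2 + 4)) exp(u) * sin(2 * u)/5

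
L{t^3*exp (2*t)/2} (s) 3/ (s - 2)^4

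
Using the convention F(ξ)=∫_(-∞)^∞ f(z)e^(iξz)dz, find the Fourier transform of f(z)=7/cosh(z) 7 * pi/cosh(pi * ξ/2)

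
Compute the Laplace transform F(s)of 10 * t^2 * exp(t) 20/(s - 1)^3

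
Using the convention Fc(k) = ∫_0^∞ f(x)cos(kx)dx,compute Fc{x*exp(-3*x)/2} (9 - k^2)/(2*(k^2 + 9)^2)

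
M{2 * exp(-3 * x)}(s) 2 * gamma(s)/3^s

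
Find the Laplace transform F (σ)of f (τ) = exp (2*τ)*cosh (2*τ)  (σ - 2)/ (σ*(σ - 4))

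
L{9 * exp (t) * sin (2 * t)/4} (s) 9/ (2 * ( (s - 1)^2 + 4))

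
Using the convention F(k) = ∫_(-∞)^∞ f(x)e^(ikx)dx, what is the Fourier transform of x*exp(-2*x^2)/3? sqrt(2)*I*sqrt(pi)*k*exp(-k^2/8)/24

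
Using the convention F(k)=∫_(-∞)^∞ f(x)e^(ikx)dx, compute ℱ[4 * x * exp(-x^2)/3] 2 * I * sqrt(pi) * k * exp(-k^2/4)/3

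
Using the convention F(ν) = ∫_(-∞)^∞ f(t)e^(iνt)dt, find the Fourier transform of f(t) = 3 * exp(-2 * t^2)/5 3 * sqrt(2) * sqrt(pi) * exp(-ν^2/8)/10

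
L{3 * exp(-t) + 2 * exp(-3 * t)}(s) 3/(s + 1) + 2/(s + 3)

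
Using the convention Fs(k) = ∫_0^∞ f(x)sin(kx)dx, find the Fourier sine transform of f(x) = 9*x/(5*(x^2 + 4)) 9*pi*exp(-2*k)/10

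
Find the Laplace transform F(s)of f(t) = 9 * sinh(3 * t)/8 27/(8 * (s^2 - 9))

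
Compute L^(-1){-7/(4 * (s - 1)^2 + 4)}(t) -7 * exp(t) * sin(t)/4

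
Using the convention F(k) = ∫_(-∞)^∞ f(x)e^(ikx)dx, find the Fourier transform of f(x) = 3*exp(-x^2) 3*sqrt(pi)*exp(-k^2/4)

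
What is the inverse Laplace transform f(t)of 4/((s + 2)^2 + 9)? 4*exp(-2*t)*sin(3*t)/3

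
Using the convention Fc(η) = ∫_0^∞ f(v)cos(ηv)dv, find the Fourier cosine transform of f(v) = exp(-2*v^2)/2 sqrt(2)*sqrt(pi)*exp(-η^2/8)/8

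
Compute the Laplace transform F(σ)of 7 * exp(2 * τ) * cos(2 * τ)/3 7 * (σ - 2)/(3 * ((σ - 2)^2 + 4))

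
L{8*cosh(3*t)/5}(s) 8*s/(5*(s^2-9))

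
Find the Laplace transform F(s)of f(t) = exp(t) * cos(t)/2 (s - 1)/(2 * ((s - 1)^2 + 1))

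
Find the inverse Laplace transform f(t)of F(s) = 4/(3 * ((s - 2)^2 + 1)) 4 * exp(2 * t) * sin(t)/3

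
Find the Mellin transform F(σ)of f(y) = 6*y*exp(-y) 6*gamma(σ+1)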